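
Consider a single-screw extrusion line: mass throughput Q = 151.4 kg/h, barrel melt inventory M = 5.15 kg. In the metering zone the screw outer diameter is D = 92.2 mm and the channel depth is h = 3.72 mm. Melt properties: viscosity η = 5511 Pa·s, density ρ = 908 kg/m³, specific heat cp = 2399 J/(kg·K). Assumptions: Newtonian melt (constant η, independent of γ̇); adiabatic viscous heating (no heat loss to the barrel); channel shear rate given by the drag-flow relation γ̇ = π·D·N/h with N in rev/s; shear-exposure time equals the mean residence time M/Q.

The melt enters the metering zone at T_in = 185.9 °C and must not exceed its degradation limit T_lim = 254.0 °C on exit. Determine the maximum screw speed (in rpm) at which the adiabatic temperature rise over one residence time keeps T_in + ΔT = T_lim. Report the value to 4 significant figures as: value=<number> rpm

Throughput in SI: Q_s = 151.4 kg/h ÷ 3600 s/h = 0.0420556 kg/s
t_res = M / Q_s = 5.15 ÷ 0.0420556 = 122.457 s
Convert to metres: D = 0.0922 m, h = 0.00372 m
ΔT_a = T_lim − T_in = 254.0 − 185.9 = 68.1 K
Invert ΔT = ηγ̇²t_res/(ρcp) for γ̇: γ̇_max² = ΔT_a ρ cp / (η t_res) = 68.1·908·2399 / (5511·122.457) = 219.811 s⁻²
γ̇_max = sqrt(219.811) = 14.826 s⁻¹
Solve γ̇ = πDN/h for N: N_max = γ̇_max·h/(π·D) = 14.826 × 0.00372 / (π × 0.0922) = 0.190409 rev/s = 11.4245 rpm

value=11.42 rpm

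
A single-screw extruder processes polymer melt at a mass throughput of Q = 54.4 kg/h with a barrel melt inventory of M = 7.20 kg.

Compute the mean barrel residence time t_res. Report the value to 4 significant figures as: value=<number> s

Convert throughput: Q = 54.4 kg/h = 54.4/3600 = 0.0151111 kg/s
t_res = M / Q_s = 7.20 ÷ 0.0151111 = 476.471 s

value=476.5 s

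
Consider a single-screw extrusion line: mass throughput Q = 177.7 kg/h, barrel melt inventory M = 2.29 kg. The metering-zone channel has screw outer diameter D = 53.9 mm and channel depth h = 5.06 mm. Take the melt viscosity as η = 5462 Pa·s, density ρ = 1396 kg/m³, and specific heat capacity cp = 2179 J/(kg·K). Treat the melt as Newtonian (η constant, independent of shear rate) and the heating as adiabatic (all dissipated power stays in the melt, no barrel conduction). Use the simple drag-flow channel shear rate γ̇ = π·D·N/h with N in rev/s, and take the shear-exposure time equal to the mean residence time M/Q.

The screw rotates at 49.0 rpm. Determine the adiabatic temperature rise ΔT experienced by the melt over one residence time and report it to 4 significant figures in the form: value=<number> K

Throughput in SI: Q_s = 177.7 kg/h ÷ 3600 s/h = 0.0493611 kg/s
t_res = M / Q_s = 2.29 / 0.0493611 = 46.3928 s
Convert to SI: D = 0.0539 m, h = 0.00506 m, N = 49.0/60 = 0.816667 rev/s
Shear rate: γ̇ = πDN/h = π·0.0539·0.816667/0.00506 = 27.3296 s⁻¹
Adiabatic rise: ΔT = η γ̇² t_res / (ρ cp) = 5462·(27.3296)²·46.3928 / (1396·2179) = 62.2194 K

value=62.22 K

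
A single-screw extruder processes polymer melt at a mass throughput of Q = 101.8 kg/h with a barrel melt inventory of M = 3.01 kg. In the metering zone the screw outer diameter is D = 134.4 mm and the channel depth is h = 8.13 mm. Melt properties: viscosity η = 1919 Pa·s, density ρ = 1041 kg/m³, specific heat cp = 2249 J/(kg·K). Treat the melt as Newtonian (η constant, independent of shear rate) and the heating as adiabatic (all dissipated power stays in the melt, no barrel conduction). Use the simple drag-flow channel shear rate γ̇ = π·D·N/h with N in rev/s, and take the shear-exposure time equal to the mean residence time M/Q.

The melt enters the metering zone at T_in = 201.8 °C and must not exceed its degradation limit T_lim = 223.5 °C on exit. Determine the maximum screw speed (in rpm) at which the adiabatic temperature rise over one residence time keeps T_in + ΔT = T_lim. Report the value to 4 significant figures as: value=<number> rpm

Q_s = Q / 3600 = 101.8 / 3600 = 0.0282778 kg/s
t_res = M / Q_s = 3.01 / 0.0282778 = 106.444 s
D = 134.4 mm = 0.1344 m;  h = 8.13 mm = 0.00813 m
ΔT_a = T_lim − T_in = 223.5 − 201.8 = 21.7 K
Invert ΔT = ηγ̇²t_res/(ρcp) for γ̇: γ̇_max² = ΔT_a ρ cp / (η t_res) = 21.7·1041·2249 / (1919·106.444) = 248.716 s⁻²
Take the square root: γ̇_max = √(248.716) = 15.7707 s⁻¹
N_max = γ̇_max·h / (π·D) = 15.7707 · 0.00813 / (π · 0.1344) = 0.303664 rev/s = 18.2198 rpm

value=18.22 rpm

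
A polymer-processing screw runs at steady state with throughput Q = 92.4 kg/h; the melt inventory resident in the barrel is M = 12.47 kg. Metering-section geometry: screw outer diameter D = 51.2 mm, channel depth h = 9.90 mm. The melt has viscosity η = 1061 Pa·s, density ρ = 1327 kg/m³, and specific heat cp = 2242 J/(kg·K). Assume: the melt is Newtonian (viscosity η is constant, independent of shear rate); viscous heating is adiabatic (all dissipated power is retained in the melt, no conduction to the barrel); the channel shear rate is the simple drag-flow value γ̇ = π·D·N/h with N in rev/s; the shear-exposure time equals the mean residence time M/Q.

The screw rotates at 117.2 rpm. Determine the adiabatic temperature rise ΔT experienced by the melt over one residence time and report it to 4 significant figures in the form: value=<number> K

value=174.5 K

Throughput in SI: Q_s = 92.4 kg/h ÷ 3600 s/h = 0.0256667 kg/s
t_res = M / Q_s = 12.47 ÷ 0.0256667 = 485.844 s
Convert to SI: D = 0.0512 m, h = 0.0099 m, N = 117.2/60 = 1.95333 rev/s
Shear rate: γ̇ = πDN/h = π·0.0512·1.95333/0.0099 = 31.7366 s⁻¹
ΔT = η·γ̇²·t_res/(ρ·cp) = [1061 × 31.7366² × 485.844] / [1327 × 2242] = 174.513 K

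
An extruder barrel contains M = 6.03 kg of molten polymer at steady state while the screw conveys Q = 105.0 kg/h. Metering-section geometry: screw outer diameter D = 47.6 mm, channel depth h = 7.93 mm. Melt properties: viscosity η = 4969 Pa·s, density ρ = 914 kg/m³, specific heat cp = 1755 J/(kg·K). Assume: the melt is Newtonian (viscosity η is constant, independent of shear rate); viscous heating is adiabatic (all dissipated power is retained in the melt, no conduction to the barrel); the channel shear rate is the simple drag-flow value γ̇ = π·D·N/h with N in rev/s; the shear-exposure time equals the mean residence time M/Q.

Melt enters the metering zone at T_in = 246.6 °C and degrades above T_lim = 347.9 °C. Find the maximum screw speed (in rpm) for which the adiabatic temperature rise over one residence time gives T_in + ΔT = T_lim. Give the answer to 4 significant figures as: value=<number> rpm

Q_s = Q / 3600 = 105.0 / 3600 = 0.0291667 kg/s
Mean residence time: t_res = M/Q_s = 6.03 kg / 0.0291667 kg/s = 206.743 s
D = 47.6 mm = 0.0476 m;  h = 7.93 mm = 0.00793 m
ΔT_a = T_lim − T_in = 347.9 − 246.6 = 101.3 K
γ̇_max² = ΔT_a·ρ·cp / (η·t_res) = [101.3 × 914 × 1755] / [4969 × 206.743] = 158.173 s⁻²
Take the square root: γ̇_max = √(158.173) = 12.5767 s⁻¹
N_max = γ̇_max h / (πD) = 12.5767·0.00793/(π·0.0476) = 0.666934 rev/s → ×60 = 40.0161 rpm

value=40.02 rpm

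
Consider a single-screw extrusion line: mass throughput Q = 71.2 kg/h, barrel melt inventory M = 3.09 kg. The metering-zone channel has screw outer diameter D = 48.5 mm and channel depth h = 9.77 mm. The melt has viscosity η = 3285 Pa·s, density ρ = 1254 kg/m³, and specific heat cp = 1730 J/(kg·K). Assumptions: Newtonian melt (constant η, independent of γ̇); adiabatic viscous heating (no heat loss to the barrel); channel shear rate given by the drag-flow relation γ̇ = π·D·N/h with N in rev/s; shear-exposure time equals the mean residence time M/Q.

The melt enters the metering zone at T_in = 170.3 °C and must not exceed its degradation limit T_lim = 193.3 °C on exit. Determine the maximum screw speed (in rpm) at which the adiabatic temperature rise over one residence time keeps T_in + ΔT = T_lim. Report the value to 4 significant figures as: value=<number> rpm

value=37.93 rpm

Throughput in SI: Q_s = 71.2 kg/h ÷ 3600 s/h = 0.0197778 kg/s
t_res = M / Q_s = 3.09 ÷ 0.0197778 = 156.236 s
D = 48.5 mm = 0.0485 m;  h = 9.77 mm = 0.00977 m
ΔT_a = T_lim − T_in = 193.3 − 170.3 = 23 K
Invert ΔT = ηγ̇²t_res/(ρcp) for γ̇: γ̇_max² = ΔT_a ρ cp / (η t_res) = 23·1254·1730 / (3285·156.236) = 97.2199 s⁻²
γ̇_max = √97.2199 = 9.86001 s⁻¹
Solve γ̇ = πDN/h for N: N_max = γ̇_max·h/(π·D) = 9.86001 × 0.00977 / (π × 0.0485) = 0.632238 rev/s = 37.9343 rpm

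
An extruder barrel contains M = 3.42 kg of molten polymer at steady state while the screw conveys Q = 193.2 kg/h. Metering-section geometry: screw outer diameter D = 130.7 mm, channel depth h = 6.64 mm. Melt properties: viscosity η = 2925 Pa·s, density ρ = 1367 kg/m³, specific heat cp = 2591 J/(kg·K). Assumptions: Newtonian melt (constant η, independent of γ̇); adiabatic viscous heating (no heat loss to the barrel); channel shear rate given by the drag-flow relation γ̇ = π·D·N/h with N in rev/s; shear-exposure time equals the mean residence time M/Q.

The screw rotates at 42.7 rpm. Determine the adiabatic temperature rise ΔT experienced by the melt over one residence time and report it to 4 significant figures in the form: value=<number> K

value=101.9 K

Q_s = Q / 3600 = 193.2 / 3600 = 0.0536667 kg/s
t_res = M / Q_s = 3.42 / 0.0536667 = 63.7267 s
Convert to SI: D = 0.1307 m, h = 0.00664 m, N = 42.7/60 = 0.711667 rev/s
γ̇ = π D N / h = (π)(0.1307)(0.711667) / 0.00664 = 44.0082 s⁻¹
ΔT = η·γ̇²·t_res/(ρ·cp) = [2925 × 44.0082² × 63.7267] / [1367 × 2591] = 101.925 K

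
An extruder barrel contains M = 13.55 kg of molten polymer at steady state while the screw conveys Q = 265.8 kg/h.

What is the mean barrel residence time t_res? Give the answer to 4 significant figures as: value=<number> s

Convert throughput: Q = 265.8 kg/h = 265.8/3600 = 0.0738333 kg/s
t_res = M / Q_s = 13.55 ÷ 0.0738333 = 183.521 s

value=183.5 s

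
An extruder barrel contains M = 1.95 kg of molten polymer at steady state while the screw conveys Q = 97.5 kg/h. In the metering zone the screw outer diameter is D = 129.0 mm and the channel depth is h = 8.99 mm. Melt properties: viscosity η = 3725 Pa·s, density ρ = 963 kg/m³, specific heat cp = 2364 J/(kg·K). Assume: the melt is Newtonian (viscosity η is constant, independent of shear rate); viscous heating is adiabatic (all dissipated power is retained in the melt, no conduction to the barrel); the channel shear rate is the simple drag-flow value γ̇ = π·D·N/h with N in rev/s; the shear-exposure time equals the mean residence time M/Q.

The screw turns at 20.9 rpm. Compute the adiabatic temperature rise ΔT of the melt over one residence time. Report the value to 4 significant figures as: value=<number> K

Convert throughput: Q = 97.5 kg/h = 97.5/3600 = 0.0270833 kg/s
t_res = M / Q_s = 1.95 / 0.0270833 = 72 s
D = 129.0 mm = 0.129 m;  h = 8.99 mm = 0.00899 m;  N = 20.9 rpm / 60 = 0.348333 rev/s
Shear rate: γ̇ = πDN/h = π·0.129·0.348333/0.00899 = 15.7027 s⁻¹
ΔT = η·γ̇²·t_res / (ρ·cp) = 3725 · (15.7027)² · 72 / (963 · 2364) = 29.0492 K

value=29.05 K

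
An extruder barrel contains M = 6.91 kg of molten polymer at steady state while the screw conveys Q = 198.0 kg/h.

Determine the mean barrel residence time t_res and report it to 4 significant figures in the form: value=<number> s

value=125.6 s

Q_s = Q / 3600 = 198.0 / 3600 = 0.055 kg/s
Mean residence time: t_res = M/Q_s = 6.91 kg / 0.055 kg/s = 125.636 s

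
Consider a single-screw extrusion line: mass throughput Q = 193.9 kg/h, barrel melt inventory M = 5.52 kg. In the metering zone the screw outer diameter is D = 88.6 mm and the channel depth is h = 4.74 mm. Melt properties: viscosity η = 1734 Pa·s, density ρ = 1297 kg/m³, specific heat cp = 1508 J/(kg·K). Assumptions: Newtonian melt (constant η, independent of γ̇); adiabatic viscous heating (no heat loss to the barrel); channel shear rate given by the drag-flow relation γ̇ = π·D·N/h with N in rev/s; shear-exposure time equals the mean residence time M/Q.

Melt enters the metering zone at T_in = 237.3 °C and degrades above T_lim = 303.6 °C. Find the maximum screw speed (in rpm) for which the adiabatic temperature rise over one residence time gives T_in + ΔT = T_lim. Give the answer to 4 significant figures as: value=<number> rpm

Throughput in SI: Q_s = 193.9 kg/h ÷ 3600 s/h = 0.0538611 kg/s
t_res = M / Q_s = 5.52 / 0.0538611 = 102.486 s
Convert to metres: D = 0.0886 m, h = 0.00474 m
ΔT_a = T_lim − T_in = 303.6 °C − 237.3 °C = 66.3 K
Invert ΔT = ηγ̇²t_res/(ρcp) for γ̇: γ̇_max² = ΔT_a ρ cp / (η t_res) = 66.3·1297·1508 / (1734·102.486) = 729.696 s⁻²
γ̇_max = sqrt(729.696) = 27.0129 s⁻¹
N_max = γ̇_max·h / (π·D) = 27.0129 · 0.00474 / (π · 0.0886) = 0.460008 rev/s = 27.6005 rpm

value=27.60 rpm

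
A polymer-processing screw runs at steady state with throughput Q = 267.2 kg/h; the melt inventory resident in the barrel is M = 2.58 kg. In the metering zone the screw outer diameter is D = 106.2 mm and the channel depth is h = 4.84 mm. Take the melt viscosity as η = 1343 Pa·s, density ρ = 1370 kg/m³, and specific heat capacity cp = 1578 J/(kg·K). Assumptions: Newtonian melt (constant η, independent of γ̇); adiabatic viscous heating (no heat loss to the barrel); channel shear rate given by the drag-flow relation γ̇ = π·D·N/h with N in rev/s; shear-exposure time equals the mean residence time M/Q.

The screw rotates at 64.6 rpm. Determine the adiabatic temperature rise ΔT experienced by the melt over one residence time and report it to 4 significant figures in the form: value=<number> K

Convert throughput: Q = 267.2 kg/h = 267.2/3600 = 0.0742222 kg/s
Mean residence time: t_res = M/Q_s = 2.58 kg / 0.0742222 kg/s = 34.7605 s
Convert to SI: D = 0.1062 m, h = 0.00484 m, N = 64.6/60 = 1.07667 rev/s
γ̇ = π D N / h = (π)(0.1062)(1.07667) / 0.00484 = 74.2182 s⁻¹
ΔT = η·γ̇²·t_res/(ρ·cp) = [1343 × 74.2182² × 34.7605] / [1370 × 1578] = 118.947 K

value=118.9 K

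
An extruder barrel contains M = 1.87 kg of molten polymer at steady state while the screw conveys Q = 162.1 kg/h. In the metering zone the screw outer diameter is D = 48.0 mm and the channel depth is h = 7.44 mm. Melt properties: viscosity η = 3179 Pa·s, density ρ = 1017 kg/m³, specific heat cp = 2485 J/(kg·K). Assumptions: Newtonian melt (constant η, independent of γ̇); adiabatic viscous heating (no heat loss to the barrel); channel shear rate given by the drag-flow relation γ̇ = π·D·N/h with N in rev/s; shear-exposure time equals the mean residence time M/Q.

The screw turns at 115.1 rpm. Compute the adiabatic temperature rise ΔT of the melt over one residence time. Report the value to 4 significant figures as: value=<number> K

value=78.97 K

Convert throughput: Q = 162.1 kg/h = 162.1/3600 = 0.0450278 kg/s
Mean residence time: t_res = M/Q_s = 1.87 kg / 0.0450278 kg/s = 41.5299 s
D = 48.0 mm = 0.048 m;  h = 7.44 mm = 0.00744 m;  N = 115.1 rpm / 60 = 1.91833 rev/s
γ̇ = π·D·N / h = π · 0.048 · 1.91833 / 0.00744 = 38.8814 s⁻¹
ΔT = η·γ̇²·t_res / (ρ·cp) = 3179 · (38.8814)² · 41.5299 / (1017 · 2485) = 78.9748 K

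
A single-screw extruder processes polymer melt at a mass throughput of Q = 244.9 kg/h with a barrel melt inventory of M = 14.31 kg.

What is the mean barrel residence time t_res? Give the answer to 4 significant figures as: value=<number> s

value=210.4 s

Convert throughput: Q = 244.9 kg/h = 244.9/3600 = 0.0680278 kg/s
Mean residence time: t_res = M/Q_s = 14.31 kg / 0.0680278 kg/s = 210.355 s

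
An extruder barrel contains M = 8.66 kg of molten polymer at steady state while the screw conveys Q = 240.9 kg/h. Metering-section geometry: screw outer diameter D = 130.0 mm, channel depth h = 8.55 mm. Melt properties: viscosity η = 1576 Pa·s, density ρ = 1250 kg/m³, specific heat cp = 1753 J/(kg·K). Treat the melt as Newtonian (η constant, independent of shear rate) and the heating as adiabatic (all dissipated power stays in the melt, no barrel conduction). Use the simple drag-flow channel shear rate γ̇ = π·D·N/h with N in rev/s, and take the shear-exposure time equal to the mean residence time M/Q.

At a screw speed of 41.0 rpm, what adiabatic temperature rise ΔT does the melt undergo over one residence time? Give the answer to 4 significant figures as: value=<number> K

value=99.17 K

Throughput in SI: Q_s = 240.9 kg/h ÷ 3600 s/h = 0.0669167 kg/s
Mean residence time: t_res = M/Q_s = 8.66 kg / 0.0669167 kg/s = 129.415 s
Geometry in metres: D = 130.0 mm → 0.13 m, h = 8.55 mm → 0.00855 m; screw speed N = 41.0 rpm = 0.683333 rev/s
γ̇ = π·D·N / h = π · 0.13 · 0.683333 / 0.00855 = 32.6407 s⁻¹
ΔT = η·γ̇²·t_res / (ρ·cp) = 1576 · (32.6407)² · 129.415 / (1250 · 1753) = 99.167 K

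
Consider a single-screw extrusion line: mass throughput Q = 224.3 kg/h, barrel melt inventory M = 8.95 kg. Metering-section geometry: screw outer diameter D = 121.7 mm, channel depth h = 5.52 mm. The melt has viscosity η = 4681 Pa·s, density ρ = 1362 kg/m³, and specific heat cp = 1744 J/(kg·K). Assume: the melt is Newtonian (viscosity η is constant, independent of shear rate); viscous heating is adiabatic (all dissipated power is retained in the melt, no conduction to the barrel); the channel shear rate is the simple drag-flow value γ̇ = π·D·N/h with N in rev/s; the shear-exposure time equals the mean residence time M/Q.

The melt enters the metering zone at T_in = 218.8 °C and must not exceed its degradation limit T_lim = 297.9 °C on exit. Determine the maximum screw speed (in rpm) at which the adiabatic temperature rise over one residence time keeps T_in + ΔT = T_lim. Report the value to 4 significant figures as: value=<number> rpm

Q_s = Q / 3600 = 224.3 / 3600 = 0.0623056 kg/s
t_res = M / Q_s = 8.95 / 0.0623056 = 143.647 s
Convert to metres: D = 0.1217 m, h = 0.00552 m
ΔT_a = T_lim − T_in = 297.9 °C − 218.8 °C = 79.1 K
γ̇_max² = ΔT_a·ρ·cp/(η·t_res) = 79.1·1362·1744/(4681·143.647) = 279.425 s⁻²
γ̇_max = √279.425 = 16.716 s⁻¹
N_max = γ̇_max·h / (π·D) = 16.716 · 0.00552 / (π · 0.1217) = 0.241341 rev/s = 14.4805 rpm

value=14.48 rpm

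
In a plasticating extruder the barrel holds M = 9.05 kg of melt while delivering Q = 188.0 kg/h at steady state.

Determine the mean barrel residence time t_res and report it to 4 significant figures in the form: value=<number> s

value=173.3 s

Throughput in SI: Q_s = 188.0 kg/h ÷ 3600 s/h = 0.0522222 kg/s
Mean residence time: t_res = M/Q_s = 9.05 kg / 0.0522222 kg/s = 173.298 s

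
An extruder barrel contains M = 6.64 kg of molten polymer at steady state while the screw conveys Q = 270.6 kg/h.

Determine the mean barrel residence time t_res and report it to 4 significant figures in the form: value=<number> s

value=88.34 s

Throughput in SI: Q_s = 270.6 kg/h ÷ 3600 s/h = 0.0751667 kg/s
Mean residence time: t_res = M/Q_s = 6.64 kg / 0.0751667 kg/s = 88.337 s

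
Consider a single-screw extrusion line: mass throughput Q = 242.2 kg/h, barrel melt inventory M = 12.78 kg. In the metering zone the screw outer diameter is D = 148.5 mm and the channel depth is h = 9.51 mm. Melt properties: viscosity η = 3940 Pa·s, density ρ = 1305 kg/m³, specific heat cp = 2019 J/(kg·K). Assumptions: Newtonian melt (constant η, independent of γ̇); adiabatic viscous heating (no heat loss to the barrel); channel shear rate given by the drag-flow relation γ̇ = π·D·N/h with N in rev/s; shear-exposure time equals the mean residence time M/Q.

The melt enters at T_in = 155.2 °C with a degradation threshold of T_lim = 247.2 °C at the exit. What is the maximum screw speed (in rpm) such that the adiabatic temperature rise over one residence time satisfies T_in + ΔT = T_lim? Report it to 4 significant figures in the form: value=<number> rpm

value=22.01 rpm

Q_s = Q / 3600 = 242.2 / 3600 = 0.0672778 kg/s
Mean residence time: t_res = M/Q_s = 12.78 kg / 0.0672778 kg/s = 189.959 s
Geometry in SI: D = 148.5 mm → 0.1485 m, h = 9.51 mm → 0.00951 m
ΔT_a = T_lim − T_in = 247.2 − 155.2 = 92 K
γ̇_max² = ΔT_a·ρ·cp / (η·t_res) = [92 × 1305 × 2019] / [3940 × 189.959] = 323.876 s⁻²
γ̇_max = sqrt(323.876) = 17.9966 s⁻¹
N_max = γ̇_max h / (πD) = 17.9966·0.00951/(π·0.1485) = 0.366854 rev/s → ×60 = 22.0113 rpm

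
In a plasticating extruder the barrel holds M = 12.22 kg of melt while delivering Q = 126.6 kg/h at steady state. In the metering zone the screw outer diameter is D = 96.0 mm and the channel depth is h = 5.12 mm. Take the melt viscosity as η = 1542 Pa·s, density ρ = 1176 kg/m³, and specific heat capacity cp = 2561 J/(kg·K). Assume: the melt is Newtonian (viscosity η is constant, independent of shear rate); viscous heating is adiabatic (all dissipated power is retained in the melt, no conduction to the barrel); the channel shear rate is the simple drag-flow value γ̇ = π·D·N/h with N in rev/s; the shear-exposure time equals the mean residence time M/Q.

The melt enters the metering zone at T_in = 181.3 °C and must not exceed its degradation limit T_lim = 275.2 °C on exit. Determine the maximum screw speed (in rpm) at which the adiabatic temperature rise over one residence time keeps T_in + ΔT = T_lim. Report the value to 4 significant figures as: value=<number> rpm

value=23.40 rpm

Convert throughput: Q = 126.6 kg/h = 126.6/3600 = 0.0351667 kg/s
t_res = M / Q_s = 12.22 / 0.0351667 = 347.488 s
Convert to metres: D = 0.096 m, h = 0.00512 m
ΔT_a = T_lim − T_in = 275.2 − 181.3 = 93.9 K
Invert ΔT = ηγ̇²t_res/(ρcp) for γ̇: γ̇_max² = ΔT_a ρ cp / (η t_res) = 93.9·1176·2561 / (1542·347.488) = 527.786 s⁻²
γ̇_max = √527.786 = 22.9736 s⁻¹
N_max = γ̇_max h / (πD) = 22.9736·0.00512/(π·0.096) = 0.390012 rev/s → ×60 = 23.4007 rpm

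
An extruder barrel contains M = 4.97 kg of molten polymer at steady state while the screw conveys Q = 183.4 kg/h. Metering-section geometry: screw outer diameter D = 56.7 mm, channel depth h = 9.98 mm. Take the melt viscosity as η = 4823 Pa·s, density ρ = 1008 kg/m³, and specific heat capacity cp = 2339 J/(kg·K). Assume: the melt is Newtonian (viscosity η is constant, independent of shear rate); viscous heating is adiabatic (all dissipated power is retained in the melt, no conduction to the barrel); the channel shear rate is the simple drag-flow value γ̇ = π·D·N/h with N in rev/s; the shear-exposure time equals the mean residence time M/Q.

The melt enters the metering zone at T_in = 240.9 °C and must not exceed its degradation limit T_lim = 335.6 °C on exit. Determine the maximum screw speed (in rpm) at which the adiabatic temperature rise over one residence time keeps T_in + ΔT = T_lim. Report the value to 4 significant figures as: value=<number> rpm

value=73.23 rpm

Q_s = Q / 3600 = 183.4 / 3600 = 0.0509444 kg/s
t_res = M / Q_s = 4.97 ÷ 0.0509444 = 97.5573 s
D = 56.7 mm = 0.0567 m;  h = 9.98 mm = 0.00998 m
Allowable rise: ΔT_a = T_lim − T_in = 335.6 − 240.9 = 94.7 K
γ̇_max² = ΔT_a·ρ·cp / (η·t_res) = [94.7 × 1008 × 2339] / [4823 × 97.5573] = 474.53 s⁻²
γ̇_max = √474.53 = 21.7837 s⁻¹
N_max = γ̇_max h / (πD) = 21.7837·0.00998/(π·0.0567) = 1.22048 rev/s → ×60 = 73.2286 rpm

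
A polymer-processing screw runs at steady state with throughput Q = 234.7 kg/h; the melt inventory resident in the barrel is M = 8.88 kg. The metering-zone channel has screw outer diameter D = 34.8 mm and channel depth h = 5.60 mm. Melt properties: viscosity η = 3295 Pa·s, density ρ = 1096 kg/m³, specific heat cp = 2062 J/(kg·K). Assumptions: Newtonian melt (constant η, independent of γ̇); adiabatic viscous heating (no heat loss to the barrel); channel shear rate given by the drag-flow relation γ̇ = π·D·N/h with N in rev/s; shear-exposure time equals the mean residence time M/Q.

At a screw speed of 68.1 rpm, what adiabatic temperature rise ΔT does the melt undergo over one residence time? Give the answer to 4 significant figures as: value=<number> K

value=97.51 K

Q_s = Q / 3600 = 234.7 / 3600 = 0.0651944 kg/s
t_res = M / Q_s = 8.88 / 0.0651944 = 136.208 s
Convert to SI: D = 0.0348 m, h = 0.0056 m, N = 68.1/60 = 1.135 rev/s
γ̇ = π D N / h = (π)(0.0348)(1.135) / 0.0056 = 22.1583 s⁻¹
ΔT = η·γ̇²·t_res/(ρ·cp) = [3295 × 22.1583² × 136.208] / [1096 × 2062] = 97.5063 K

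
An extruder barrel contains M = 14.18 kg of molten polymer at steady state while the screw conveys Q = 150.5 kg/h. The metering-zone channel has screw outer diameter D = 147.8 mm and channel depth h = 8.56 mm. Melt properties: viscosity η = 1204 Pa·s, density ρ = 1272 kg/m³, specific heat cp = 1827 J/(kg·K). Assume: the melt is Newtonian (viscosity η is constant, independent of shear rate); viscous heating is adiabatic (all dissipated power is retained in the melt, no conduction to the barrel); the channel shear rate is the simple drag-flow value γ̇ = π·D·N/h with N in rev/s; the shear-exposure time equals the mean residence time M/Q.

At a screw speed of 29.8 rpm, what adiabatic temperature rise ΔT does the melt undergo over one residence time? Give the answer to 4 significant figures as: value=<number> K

Throughput in SI: Q_s = 150.5 kg/h ÷ 3600 s/h = 0.0418056 kg/s
t_res = M / Q_s = 14.18 / 0.0418056 = 339.189 s
Convert to SI: D = 0.1478 m, h = 0.00856 m, N = 29.8/60 = 0.496667 rev/s
γ̇ = π D N / h = (π)(0.1478)(0.496667) / 0.00856 = 26.9411 s⁻¹
ΔT = η·γ̇²·t_res / (ρ·cp) = 1204 · (26.9411)² · 339.189 / (1272 · 1827) = 127.548 K

value=127.5 K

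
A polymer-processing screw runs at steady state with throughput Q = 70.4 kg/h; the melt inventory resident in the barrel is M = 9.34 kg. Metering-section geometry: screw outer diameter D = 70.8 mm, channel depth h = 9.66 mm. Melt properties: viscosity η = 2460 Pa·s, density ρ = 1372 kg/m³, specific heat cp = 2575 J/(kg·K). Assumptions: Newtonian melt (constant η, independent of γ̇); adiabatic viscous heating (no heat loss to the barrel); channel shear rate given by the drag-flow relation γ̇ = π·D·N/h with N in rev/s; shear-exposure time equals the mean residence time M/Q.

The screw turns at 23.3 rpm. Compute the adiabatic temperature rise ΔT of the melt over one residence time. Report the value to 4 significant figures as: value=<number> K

value=26.59 K

Convert throughput: Q = 70.4 kg/h = 70.4/3600 = 0.0195556 kg/s
Mean residence time: t_res = M/Q_s = 9.34 kg / 0.0195556 kg/s = 477.614 s
D = 70.8 mm = 0.0708 m;  h = 9.66 mm = 0.00966 m;  N = 23.3 rpm / 60 = 0.388333 rev/s
Shear rate: γ̇ = πDN/h = π·0.0708·0.388333/0.00966 = 8.94151 s⁻¹
Adiabatic rise: ΔT = η γ̇² t_res / (ρ cp) = 2460·(8.94151)²·477.614 / (1372·2575) = 26.589 K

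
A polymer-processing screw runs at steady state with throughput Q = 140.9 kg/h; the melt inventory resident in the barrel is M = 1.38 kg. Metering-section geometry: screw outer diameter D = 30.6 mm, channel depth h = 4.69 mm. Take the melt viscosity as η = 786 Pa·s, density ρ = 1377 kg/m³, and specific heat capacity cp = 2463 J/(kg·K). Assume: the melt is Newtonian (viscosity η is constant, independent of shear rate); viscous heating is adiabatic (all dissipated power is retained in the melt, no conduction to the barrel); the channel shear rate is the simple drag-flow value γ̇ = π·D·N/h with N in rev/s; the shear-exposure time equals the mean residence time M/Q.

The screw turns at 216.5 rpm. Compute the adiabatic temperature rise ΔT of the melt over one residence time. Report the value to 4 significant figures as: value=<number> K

Convert throughput: Q = 140.9 kg/h = 140.9/3600 = 0.0391389 kg/s
t_res = M / Q_s = 1.38 ÷ 0.0391389 = 35.259 s
Geometry in metres: D = 30.6 mm → 0.0306 m, h = 4.69 mm → 0.00469 m; screw speed N = 216.5 rpm = 3.60833 rev/s
γ̇ = π D N / h = (π)(0.0306)(3.60833) / 0.00469 = 73.9614 s⁻¹
ΔT = η·γ̇²·t_res / (ρ·cp) = 786 · (73.9614)² · 35.259 / (1377 · 2463) = 44.6997 K

value=44.70 K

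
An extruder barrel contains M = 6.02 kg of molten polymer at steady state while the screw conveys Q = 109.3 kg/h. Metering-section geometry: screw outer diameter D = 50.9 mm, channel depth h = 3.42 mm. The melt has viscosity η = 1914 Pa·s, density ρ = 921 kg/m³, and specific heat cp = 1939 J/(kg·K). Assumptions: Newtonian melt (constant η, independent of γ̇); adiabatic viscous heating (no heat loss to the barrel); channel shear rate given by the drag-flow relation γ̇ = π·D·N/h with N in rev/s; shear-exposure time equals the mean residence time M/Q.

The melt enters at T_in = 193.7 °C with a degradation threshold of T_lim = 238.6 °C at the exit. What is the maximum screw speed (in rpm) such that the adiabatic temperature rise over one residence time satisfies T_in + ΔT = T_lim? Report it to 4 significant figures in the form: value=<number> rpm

Throughput in SI: Q_s = 109.3 kg/h ÷ 3600 s/h = 0.0303611 kg/s
t_res = M / Q_s = 6.02 ÷ 0.0303611 = 198.28 s
Geometry in SI: D = 50.9 mm → 0.0509 m, h = 3.42 mm → 0.00342 m
ΔT_a = T_lim − T_in = 238.6 °C − 193.7 °C = 44.9 K
γ̇_max² = ΔT_a·ρ·cp / (η·t_res) = [44.9 × 921 × 1939] / [1914 × 198.28] = 211.282 s⁻²
γ̇_max = √211.282 = 14.5356 s⁻¹
Solve γ̇ = πDN/h for N: N_max = γ̇_max·h/(π·D) = 14.5356 × 0.00342 / (π × 0.0509) = 0.310878 rev/s = 18.6527 rpm

value=18.65 rpm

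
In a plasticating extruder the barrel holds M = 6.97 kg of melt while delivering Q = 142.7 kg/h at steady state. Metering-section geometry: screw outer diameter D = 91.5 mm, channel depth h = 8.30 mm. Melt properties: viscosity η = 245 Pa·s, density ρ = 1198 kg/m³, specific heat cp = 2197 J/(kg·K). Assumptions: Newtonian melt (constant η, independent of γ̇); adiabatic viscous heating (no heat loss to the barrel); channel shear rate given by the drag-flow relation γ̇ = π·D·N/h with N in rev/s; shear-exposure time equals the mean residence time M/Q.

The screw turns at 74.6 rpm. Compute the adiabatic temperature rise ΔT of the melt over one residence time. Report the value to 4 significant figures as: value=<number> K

value=30.35 K

Throughput in SI: Q_s = 142.7 kg/h ÷ 3600 s/h = 0.0396389 kg/s
t_res = M / Q_s = 6.97 ÷ 0.0396389 = 175.837 s
Geometry in metres: D = 91.5 mm → 0.0915 m, h = 8.30 mm → 0.0083 m; screw speed N = 74.6 rpm = 1.24333 rev/s
Shear rate: γ̇ = πDN/h = π·0.0915·1.24333/0.0083 = 43.0606 s⁻¹
ΔT = η·γ̇²·t_res / (ρ·cp) = 245 · (43.0606)² · 175.837 / (1198 · 2197) = 30.3495 K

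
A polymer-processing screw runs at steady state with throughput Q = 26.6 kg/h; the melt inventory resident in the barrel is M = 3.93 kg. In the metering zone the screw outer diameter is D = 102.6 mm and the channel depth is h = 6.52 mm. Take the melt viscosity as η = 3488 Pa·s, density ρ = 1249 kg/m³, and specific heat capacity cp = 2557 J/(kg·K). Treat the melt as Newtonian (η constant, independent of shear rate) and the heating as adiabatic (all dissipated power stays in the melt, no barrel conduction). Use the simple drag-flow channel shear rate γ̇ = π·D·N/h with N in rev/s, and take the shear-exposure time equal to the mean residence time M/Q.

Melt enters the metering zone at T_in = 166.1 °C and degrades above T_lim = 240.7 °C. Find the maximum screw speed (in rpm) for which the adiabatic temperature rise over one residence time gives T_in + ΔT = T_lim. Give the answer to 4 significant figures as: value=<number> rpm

Throughput in SI: Q_s = 26.6 kg/h ÷ 3600 s/h = 0.00738889 kg/s
Mean residence time: t_res = M/Q_s = 3.93 kg / 0.00738889 kg/s = 531.88 s
D = 102.6 mm = 0.1026 m;  h = 6.52 mm = 0.00652 m
Allowable rise: ΔT_a = T_lim − T_in = 240.7 − 166.1 = 74.6 K
γ̇_max² = ΔT_a·ρ·cp / (η·t_res) = [74.6 × 1249 × 2557] / [3488 × 531.88] = 128.423 s⁻²
Take the square root: γ̇_max = √(128.423) = 11.3324 s⁻¹
N_max = γ̇_max·h / (π·D) = 11.3324 · 0.00652 / (π · 0.1026) = 0.22923 rev/s = 13.7538 rpm

value=13.75 rpm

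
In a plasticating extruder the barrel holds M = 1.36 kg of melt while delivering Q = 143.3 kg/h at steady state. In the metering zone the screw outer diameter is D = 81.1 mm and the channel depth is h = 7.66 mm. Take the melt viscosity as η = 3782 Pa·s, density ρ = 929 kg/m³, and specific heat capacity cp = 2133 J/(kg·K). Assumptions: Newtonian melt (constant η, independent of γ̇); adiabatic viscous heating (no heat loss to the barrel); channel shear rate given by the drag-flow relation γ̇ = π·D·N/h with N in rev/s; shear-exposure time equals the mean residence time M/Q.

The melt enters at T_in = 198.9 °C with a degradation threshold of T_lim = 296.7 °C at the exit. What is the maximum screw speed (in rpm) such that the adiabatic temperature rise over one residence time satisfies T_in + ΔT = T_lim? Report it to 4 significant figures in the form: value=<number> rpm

Throughput in SI: Q_s = 143.3 kg/h ÷ 3600 s/h = 0.0398056 kg/s
t_res = M / Q_s = 1.36 / 0.0398056 = 34.1661 s
Geometry in SI: D = 81.1 mm → 0.0811 m, h = 7.66 mm → 0.00766 m
Allowable rise: ΔT_a = T_lim − T_in = 296.7 − 198.9 = 97.8 K
Invert ΔT = ηγ̇²t_res/(ρcp) for γ̇: γ̇_max² = ΔT_a ρ cp / (η t_res) = 97.8·929·2133 / (3782·34.1661) = 1499.78 s⁻²
Take the square root: γ̇_max = √(1499.78) = 38.727 s⁻¹
N_max = γ̇_max h / (πD) = 38.727·0.00766/(π·0.0811) = 1.16432 rev/s → ×60 = 69.8592 rpm

value=69.86 rpm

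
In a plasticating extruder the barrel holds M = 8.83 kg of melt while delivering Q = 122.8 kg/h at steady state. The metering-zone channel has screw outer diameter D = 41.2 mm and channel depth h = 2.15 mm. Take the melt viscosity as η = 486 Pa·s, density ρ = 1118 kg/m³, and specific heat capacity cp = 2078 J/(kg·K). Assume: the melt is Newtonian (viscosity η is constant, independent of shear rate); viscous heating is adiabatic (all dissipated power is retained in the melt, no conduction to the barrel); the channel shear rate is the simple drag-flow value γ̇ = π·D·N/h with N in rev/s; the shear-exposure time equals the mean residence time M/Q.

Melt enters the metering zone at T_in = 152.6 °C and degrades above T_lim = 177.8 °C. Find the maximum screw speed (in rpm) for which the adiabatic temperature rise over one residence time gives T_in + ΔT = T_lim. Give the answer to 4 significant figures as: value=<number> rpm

value=21.50 rpm

Convert throughput: Q = 122.8 kg/h = 122.8/3600 = 0.0341111 kg/s
Mean residence time: t_res = M/Q_s = 8.83 kg / 0.0341111 kg/s = 258.86 s
D = 41.2 mm = 0.0412 m;  h = 2.15 mm = 0.00215 m
Allowable rise: ΔT_a = T_lim − T_in = 177.8 − 152.6 = 25.2 K
Invert ΔT = ηγ̇²t_res/(ρcp) for γ̇: γ̇_max² = ΔT_a ρ cp / (η t_res) = 25.2·1118·2078 / (486·258.86) = 465.358 s⁻²
γ̇_max = √465.358 = 21.5721 s⁻¹
N_max = γ̇_max h / (πD) = 21.5721·0.00215/(π·0.0412) = 0.358331 rev/s → ×60 = 21.4999 rpm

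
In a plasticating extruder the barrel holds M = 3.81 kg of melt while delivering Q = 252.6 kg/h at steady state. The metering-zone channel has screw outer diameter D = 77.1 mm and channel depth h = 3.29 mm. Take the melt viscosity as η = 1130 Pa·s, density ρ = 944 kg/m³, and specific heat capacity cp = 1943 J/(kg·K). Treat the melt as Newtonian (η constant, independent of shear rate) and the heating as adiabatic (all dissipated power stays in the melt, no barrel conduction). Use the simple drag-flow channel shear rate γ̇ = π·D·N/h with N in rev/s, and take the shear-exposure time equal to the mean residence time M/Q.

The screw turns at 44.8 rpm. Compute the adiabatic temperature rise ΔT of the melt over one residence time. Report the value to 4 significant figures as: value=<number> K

Q_s = Q / 3600 = 252.6 / 3600 = 0.0701667 kg/s
t_res = M / Q_s = 3.81 ÷ 0.0701667 = 54.2993 s
D = 77.1 mm = 0.0771 m;  h = 3.29 mm = 0.00329 m;  N = 44.8 rpm / 60 = 0.746667 rev/s
γ̇ = π D N / h = (π)(0.0771)(0.746667) / 0.00329 = 54.9712 s⁻¹
ΔT = η·γ̇²·t_res / (ρ·cp) = 1130 · (54.9712)² · 54.2993 / (944 · 1943) = 101.088 K

value=101.1 K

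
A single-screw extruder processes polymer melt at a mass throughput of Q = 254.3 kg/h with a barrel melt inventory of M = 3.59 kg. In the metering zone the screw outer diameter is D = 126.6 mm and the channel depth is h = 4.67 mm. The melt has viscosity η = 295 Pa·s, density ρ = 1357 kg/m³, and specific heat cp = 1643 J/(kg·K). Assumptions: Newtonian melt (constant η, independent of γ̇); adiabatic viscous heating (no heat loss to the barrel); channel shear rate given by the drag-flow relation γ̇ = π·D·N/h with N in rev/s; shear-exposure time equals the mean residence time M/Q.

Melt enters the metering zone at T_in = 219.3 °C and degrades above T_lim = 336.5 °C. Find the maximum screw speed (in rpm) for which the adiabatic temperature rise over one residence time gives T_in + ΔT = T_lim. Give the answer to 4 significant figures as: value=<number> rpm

Convert throughput: Q = 254.3 kg/h = 254.3/3600 = 0.0706389 kg/s
Mean residence time: t_res = M/Q_s = 3.59 kg / 0.0706389 kg/s = 50.8219 s
Geometry in SI: D = 126.6 mm → 0.1266 m, h = 4.67 mm → 0.00467 m
ΔT_a = T_lim − T_in = 336.5 °C − 219.3 °C = 117.2 K
γ̇_max² = ΔT_a·ρ·cp/(η·t_res) = 117.2·1357·1643/(295·50.8219) = 17429 s⁻²
γ̇_max = √17429 = 132.019 s⁻¹
N_max = γ̇_max h / (πD) = 132.019·0.00467/(π·0.1266) = 1.55013 rev/s → ×60 = 93.0081 rpm

value=93.01 rpm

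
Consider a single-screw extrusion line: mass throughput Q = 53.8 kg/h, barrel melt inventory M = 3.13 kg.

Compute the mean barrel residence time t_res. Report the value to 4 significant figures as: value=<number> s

value=209.4 s

Q_s = Q / 3600 = 53.8 / 3600 = 0.0149444 kg/s
t_res = M / Q_s = 3.13 / 0.0149444 = 209.442 s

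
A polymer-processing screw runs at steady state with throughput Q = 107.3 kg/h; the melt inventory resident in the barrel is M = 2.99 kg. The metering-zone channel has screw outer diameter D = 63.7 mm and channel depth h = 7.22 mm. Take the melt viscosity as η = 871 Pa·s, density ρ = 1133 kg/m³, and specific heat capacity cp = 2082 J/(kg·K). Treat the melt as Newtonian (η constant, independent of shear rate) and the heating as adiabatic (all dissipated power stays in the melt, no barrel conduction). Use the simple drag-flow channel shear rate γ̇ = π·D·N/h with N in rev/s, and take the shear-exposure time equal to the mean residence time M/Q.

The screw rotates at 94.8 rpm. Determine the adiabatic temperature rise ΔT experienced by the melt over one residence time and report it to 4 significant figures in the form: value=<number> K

value=71.04 K

Q_s = Q / 3600 = 107.3 / 3600 = 0.0298056 kg/s
t_res = M / Q_s = 2.99 ÷ 0.0298056 = 100.317 s
D = 63.7 mm = 0.0637 m;  h = 7.22 mm = 0.00722 m;  N = 94.8 rpm / 60 = 1.58 rev/s
γ̇ = π D N / h = (π)(0.0637)(1.58) / 0.00722 = 43.7935 s⁻¹
ΔT = η·γ̇²·t_res/(ρ·cp) = [871 × 43.7935² × 100.317] / [1133 × 2082] = 71.0395 K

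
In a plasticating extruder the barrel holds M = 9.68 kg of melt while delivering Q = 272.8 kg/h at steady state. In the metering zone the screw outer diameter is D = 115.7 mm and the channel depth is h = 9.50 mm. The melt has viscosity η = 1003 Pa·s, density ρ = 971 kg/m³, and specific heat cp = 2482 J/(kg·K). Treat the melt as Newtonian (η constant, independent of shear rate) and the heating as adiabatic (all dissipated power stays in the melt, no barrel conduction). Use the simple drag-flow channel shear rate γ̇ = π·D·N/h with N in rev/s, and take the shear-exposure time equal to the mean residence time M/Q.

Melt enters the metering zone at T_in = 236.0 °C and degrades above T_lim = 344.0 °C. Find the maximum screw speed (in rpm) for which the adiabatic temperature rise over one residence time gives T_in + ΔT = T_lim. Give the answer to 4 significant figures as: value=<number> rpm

value=70.68 rpm

Throughput in SI: Q_s = 272.8 kg/h ÷ 3600 s/h = 0.0757778 kg/s
t_res = M / Q_s = 9.68 / 0.0757778 = 127.742 s
D = 115.7 mm = 0.1157 m;  h = 9.50 mm = 0.0095 m
ΔT_a = T_lim − T_in = 344.0 − 236.0 = 108 K
γ̇_max² = ΔT_a·ρ·cp / (η·t_res) = [108 × 971 × 2482] / [1003 × 127.742] = 2031.47 s⁻²
Take the square root: γ̇_max = √(2031.47) = 45.0718 s⁻¹
N_max = γ̇_max h / (πD) = 45.0718·0.0095/(π·0.1157) = 1.178 rev/s → ×60 = 70.68 rpm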